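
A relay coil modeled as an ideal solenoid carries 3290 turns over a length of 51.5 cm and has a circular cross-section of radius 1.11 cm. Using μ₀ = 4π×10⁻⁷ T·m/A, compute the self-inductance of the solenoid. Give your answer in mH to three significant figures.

L ≈ 10.2 mH

A = πr² = π(1.110×10^-2 m)² = 3.871×10^-4 m².
For a long solenoid, L = μ₀N²A/ℓ.
L = (4π×10⁻⁷)(3290)²(3.871×10^-4)/(0.515 m) = 1.022×10^-2 H.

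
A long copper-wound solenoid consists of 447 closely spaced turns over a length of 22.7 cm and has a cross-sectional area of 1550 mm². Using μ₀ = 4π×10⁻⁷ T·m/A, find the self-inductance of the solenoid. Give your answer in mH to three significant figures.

L ≈ 1.71 mH

A = 1550 mm² = 1.550×10^-3 m².
For a long solenoid, L = μ₀N²A/ℓ.
L = (4π×10⁻⁷)(447)²(1.550×10^-3)/(0.227 m) = 1.714×10^-3 H.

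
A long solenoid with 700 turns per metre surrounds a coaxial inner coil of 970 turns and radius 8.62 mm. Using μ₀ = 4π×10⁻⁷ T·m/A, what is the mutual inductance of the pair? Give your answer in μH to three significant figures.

The outer solenoid produces a uniform field B₁ = μ₀n₁I₁ across the inner coil,
so the flux linkage is N₂Φ = N₂B₁A₂ = μ₀n₁N₂A₂·I₁, giving M = μ₀n₁N₂A₂.
A₂ = πr² = π(8.620×10^-3 m)² = 2.334×10^-4 m².
M = (4π×10⁻⁷)(700)(970)(2.334×10^-4) = 1.992×10^-4 H.

M ≈ 199 μH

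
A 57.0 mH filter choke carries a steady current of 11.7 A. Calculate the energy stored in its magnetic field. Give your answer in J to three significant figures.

Stored magnetic energy: U = ½LI².
U = ½(5.700×10^-2 H)(11.7 A)² = 3.901 J.

U ≈ 3.90 J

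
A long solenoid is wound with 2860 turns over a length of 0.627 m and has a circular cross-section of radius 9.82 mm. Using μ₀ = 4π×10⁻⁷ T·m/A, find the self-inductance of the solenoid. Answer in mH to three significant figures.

A = πr² = π(9.820×10^-3 m)² = 3.030×10^-4 m².
For a long solenoid, L = μ₀N²A/ℓ.
L = (4π×10⁻⁷)(2860)²(3.030×10^-4)/(0.627 m) = 4.966×10^-3 H.

L ≈ 4.97 mH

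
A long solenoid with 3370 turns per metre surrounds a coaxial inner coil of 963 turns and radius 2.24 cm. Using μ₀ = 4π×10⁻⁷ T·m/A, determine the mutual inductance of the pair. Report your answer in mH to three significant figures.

M ≈ 6.43 mH

The outer solenoid produces a uniform field B₁ = μ₀n₁I₁ across the inner coil,
so the flux linkage is N₂Φ = N₂B₁A₂ = μ₀n₁N₂A₂·I₁, giving M = μ₀n₁N₂A₂.
A₂ = πr² = π(2.240×10^-2 m)² = 1.576×10^-3 m².
M = (4π×10⁻⁷)(3370)(963)(1.576×10^-3) = 6.429×10^-3 H.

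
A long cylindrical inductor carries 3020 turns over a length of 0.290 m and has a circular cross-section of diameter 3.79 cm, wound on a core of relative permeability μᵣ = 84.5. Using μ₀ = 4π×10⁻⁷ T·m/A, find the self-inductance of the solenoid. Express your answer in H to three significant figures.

L ≈ 3.77 H

A = π(d/2)² = π(1.895×10^-2 m)² = 1.128×10^-3 m².
For a long solenoid, L = μ₀μᵣN²A/ℓ.
L = (4π×10⁻⁷)(84.5)(3020)²(1.128×10^-3)/(0.29 m) = 3.767 H.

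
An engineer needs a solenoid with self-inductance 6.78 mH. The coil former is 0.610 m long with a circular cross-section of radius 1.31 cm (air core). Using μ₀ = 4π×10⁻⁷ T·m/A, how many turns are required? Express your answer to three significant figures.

A = πr² = π(1.310×10^-2 m)² = 5.391×10^-4 m².
From L = μ₀N²A/ℓ, N = √(Lℓ / (μ₀A)).
N = √[(6.780×10^-3)(0.61) / ((4π×10⁻⁷)×5.391×10^-4)] = √(6.1046×10^6) ≈ 2470.7.

N ≈ 2470 turns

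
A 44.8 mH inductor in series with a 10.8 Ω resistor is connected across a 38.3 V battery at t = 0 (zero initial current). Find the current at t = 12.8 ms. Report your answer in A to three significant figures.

τ = L/R = 4.480×10^-2/10.8 = 4.148×10^-3 s; final current I_∞ = ε/R = 38.3/10.8 = 3.546 A.
I(t) = I_∞(1 − e^(−t/τ)) with t/τ = 3.086.
I = (3.546)(1 − e^(−3.086)) = 3.384 A.

I ≈ 3.38 A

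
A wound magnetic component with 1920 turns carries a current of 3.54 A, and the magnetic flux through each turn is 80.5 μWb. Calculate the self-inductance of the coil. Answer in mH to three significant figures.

Self-inductance is defined by L = NΦ_B/I (flux linkage over current).
L = (1920)(8.050×10^-5 Wb)/(3.54 A) = 4.366×10^-2 H.

L ≈ 43.7 mH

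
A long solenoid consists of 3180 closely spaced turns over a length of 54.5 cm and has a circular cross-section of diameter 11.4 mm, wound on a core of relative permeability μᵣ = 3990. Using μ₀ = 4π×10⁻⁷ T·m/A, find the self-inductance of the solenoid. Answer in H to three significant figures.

L ≈ 9.50 H

A = π(d/2)² = π(5.700×10^-3 m)² = 1.021×10^-4 m².
For a long solenoid, L = μ₀μᵣN²A/ℓ.
L = (4π×10⁻⁷)(3990)(3180)²(1.021×10^-4)/(0.545 m) = 9.496 H.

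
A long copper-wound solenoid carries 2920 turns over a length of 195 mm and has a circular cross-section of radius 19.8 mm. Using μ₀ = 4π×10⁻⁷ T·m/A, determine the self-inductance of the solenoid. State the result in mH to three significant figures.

L ≈ 67.7 mH

A = πr² = π(1.980×10^-2 m)² = 1.232×10^-3 m².
For a long solenoid, L = μ₀N²A/ℓ.
L = (4π×10⁻⁷)(2920)²(1.232×10^-3)/(0.195 m) = 6.767×10^-2 H.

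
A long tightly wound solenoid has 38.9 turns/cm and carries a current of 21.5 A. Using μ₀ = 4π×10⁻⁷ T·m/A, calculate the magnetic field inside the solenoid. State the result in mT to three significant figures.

B ≈ 105 mT

Inside a long solenoid, B = μ₀nI.
B = (4π×10⁻⁷)(3.890×10^3 m⁻¹)(21.5 A) = 0.1051 T.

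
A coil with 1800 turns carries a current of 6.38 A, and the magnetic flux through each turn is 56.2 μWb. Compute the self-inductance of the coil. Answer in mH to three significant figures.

L ≈ 15.9 mH

Self-inductance is defined by L = NΦ_B/I (flux linkage over current).
L = (1800)(5.620×10^-5 Wb)/(6.38 A) = 1.586×10^-2 H.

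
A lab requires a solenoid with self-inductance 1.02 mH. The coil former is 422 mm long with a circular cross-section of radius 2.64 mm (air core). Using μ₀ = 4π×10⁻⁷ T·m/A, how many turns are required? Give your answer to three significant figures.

A = πr² = π(2.640×10^-3 m)² = 2.190×10^-5 m².
From L = μ₀N²A/ℓ, N = √(Lℓ / (μ₀A)).
N = √[(1.020×10^-3)(0.422) / ((4π×10⁻⁷)×2.190×10^-5)] = √(1.564×10^7) ≈ 3955.2.

N ≈ 3960 turns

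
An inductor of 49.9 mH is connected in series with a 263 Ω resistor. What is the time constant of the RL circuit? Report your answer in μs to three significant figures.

τ = L/R = (4.990×10^-2 H)/(263 Ω) = 1.897×10^-4 s.

τ ≈ 190 μs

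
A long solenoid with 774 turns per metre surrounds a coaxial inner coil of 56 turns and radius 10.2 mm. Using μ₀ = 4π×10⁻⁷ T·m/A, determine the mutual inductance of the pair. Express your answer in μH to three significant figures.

The outer solenoid produces a uniform field B₁ = μ₀n₁I₁ across the inner coil,
so the flux linkage is N₂Φ = N₂B₁A₂ = μ₀n₁N₂A₂·I₁, giving M = μ₀n₁N₂A₂.
A₂ = πr² = π(1.020×10^-2 m)² = 3.269×10^-4 m².
M = (4π×10⁻⁷)(774)(56)(3.269×10^-4) = 1.780×10^-5 H.

M ≈ 17.8 μH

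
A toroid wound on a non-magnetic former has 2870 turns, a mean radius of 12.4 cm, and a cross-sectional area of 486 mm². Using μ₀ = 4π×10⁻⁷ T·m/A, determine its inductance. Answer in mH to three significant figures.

For a thin toroid, L = μ₀N²A/(2πR).
L = (4π×10⁻⁷)(2870)²(4.860×10^-4) / (2π×0.124 m) = 6.457×10^-3 H.

L ≈ 6.46 mH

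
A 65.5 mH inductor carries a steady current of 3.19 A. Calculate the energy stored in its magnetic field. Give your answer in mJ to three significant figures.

U ≈ 333 mJ

Stored magnetic energy: U = ½LI².
U = ½(6.550×10^-2 H)(3.19 A)² = 0.3333 J.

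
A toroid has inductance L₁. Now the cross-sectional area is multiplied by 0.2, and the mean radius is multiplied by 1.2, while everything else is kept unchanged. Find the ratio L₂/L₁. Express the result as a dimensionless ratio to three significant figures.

L₂/L₁ = 0.167

For a toroid, L ∝ μᵣN²A/R.
L₂/L₁ = (0.2) × (1.2)^-1 = 0.167.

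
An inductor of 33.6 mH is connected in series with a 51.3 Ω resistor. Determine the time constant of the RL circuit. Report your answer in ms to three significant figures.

τ ≈ 0.655 ms

τ = L/R = (3.360×10^-2 H)/(51.3 Ω) = 6.550×10^-4 s.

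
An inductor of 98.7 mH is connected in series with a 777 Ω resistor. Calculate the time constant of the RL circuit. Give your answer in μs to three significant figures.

τ = L/R = (9.870×10^-2 H)/(777 Ω) = 1.270×10^-4 s.

τ ≈ 127 μs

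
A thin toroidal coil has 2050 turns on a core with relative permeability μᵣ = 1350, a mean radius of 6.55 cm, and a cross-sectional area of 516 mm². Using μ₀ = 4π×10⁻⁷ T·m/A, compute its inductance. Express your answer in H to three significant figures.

For a thin toroid, L = μ₀μᵣN²A/(2πR).
L = (4π×10⁻⁷)(1350)(2050)²(5.160×10^-4) / (2π×6.550×10^-2 m) = 8.939 H.

L ≈ 8.94 H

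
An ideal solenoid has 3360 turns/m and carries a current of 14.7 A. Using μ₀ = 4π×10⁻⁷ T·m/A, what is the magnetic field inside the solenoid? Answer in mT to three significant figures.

B ≈ 62.1 mT

Inside a long solenoid, B = μ₀nI.
B = (4π×10⁻⁷)(3.360×10^3 m⁻¹)(14.7 A) = 6.207×10^-2 T.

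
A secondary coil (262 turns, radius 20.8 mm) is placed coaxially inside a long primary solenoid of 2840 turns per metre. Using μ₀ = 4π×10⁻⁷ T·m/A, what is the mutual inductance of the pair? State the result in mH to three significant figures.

M ≈ 1.27 mH

The outer solenoid produces a uniform field B₁ = μ₀n₁I₁ across the inner coil,
so the flux linkage is N₂Φ = N₂B₁A₂ = μ₀n₁N₂A₂·I₁, giving M = μ₀n₁N₂A₂.
A₂ = πr² = π(2.080×10^-2 m)² = 1.359×10^-3 m².
M = (4π×10⁻⁷)(2840)(262)(1.359×10^-3) = 1.271×10^-3 H.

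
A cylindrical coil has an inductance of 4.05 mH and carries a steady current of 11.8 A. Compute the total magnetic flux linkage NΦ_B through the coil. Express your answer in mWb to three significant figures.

From L = NΦ_B/I, the flux linkage is NΦ_B = LI.
NΦ_B = (4.050×10^-3 H)(11.8 A) = 4.779×10^-2 Wb.

NΦ_B ≈ 47.8 mWb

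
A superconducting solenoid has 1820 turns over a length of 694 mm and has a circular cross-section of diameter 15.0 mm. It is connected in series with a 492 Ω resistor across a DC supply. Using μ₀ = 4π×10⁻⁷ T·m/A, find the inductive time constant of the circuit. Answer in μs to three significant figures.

τ ≈ 2.15 μs

A = π(d/2)² = π(7.500×10^-3 m)² = 1.767×10^-4 m².
L = μ₀N²A/ℓ = (4π×10⁻⁷)(1820)²(1.767×10^-4)/(0.694) = 1.060×10^-3 H.
τ = L/R = (1.060×10^-3)/(492) = 2.154×10^-6 s.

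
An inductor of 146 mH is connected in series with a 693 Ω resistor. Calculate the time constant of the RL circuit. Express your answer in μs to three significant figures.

τ = L/R = (0.146 H)/(693 Ω) = 2.107×10^-4 s.

τ ≈ 211 μs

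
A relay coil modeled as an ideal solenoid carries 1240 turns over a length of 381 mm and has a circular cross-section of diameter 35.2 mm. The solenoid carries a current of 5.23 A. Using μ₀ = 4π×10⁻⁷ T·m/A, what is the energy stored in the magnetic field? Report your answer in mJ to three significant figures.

U ≈ 67.5 mJ

A = π(d/2)² = π(1.760×10^-2 m)² = 9.731×10^-4 m².
L = μ₀N²A/ℓ = (4π×10⁻⁷)(1240)²(9.731×10^-4)/(0.381) = 4.935×10^-3 H.
U = ½LI² = ½(4.935×10^-3)(5.23)² = 6.750×10^-2 J.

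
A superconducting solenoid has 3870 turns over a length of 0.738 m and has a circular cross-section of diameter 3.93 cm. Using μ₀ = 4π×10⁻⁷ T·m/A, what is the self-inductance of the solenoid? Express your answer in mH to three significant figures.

L ≈ 30.9 mH

A = π(d/2)² = π(1.965×10^-2 m)² = 1.213×10^-3 m².
For a long solenoid, L = μ₀N²A/ℓ.
L = (4π×10⁻⁷)(3870)²(1.213×10^-3)/(0.738 m) = 3.094×10^-2 H.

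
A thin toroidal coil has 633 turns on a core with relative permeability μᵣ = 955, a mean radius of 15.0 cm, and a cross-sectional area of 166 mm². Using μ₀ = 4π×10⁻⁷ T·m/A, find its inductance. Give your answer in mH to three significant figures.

For a thin toroid, L = μ₀μᵣN²A/(2πR).
L = (4π×10⁻⁷)(955)(633)²(1.660×10^-4) / (2π×0.15 m) = 8.469×10^-2 H.

L ≈ 84.7 mH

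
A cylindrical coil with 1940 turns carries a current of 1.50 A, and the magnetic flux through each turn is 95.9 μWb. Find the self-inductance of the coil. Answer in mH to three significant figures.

L ≈ 124 mH

Self-inductance is defined by L = NΦ_B/I (flux linkage over current).
L = (1940)(9.590×10^-5 Wb)/(1.50 A) = 0.124 H.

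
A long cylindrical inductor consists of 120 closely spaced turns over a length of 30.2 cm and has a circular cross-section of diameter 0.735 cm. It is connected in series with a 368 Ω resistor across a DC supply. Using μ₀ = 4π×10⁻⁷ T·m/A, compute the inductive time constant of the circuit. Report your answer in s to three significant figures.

τ ≈ 6.91e-09 s

A = π(d/2)² = π(3.675×10^-3 m)² = 4.243×10^-5 m².
L = μ₀N²A/ℓ = (4π×10⁻⁷)(120)²(4.243×10^-5)/(0.302) = 2.542×10^-6 H.
τ = L/R = (2.542×10^-6)/(368) = 6.908×10^-9 s.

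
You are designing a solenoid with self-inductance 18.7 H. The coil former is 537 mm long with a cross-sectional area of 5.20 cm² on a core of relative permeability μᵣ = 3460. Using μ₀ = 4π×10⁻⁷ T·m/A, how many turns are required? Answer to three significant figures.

A = 5.20 cm² = 5.200×10^-4 m².
From L = μ₀μᵣN²A/ℓ, N = √(Lℓ / (μ₀μᵣA)).
N = √[(18.7)(0.537) / ((4π×10⁻⁷)(3460)×5.200×10^-4)] = √(4.441×10^6) ≈ 2107.5.

N ≈ 2110 turns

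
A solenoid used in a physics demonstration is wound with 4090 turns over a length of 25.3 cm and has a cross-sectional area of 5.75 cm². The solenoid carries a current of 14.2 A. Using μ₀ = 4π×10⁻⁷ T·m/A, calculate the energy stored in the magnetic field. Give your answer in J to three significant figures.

U ≈ 4.82 J

A = 5.75 cm² = 5.750×10^-4 m².
L = μ₀N²A/ℓ = (4π×10⁻⁷)(4090)²(5.750×10^-4)/(0.253) = 4.778×10^-2 H.
U = ½LI² = ½(4.778×10^-2)(14.2)² = 4.817 J.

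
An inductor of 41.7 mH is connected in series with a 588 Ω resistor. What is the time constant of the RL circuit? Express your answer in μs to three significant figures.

τ ≈ 70.9 μs

τ = L/R = (4.170×10^-2 H)/(588 Ω) = 7.092×10^-5 s.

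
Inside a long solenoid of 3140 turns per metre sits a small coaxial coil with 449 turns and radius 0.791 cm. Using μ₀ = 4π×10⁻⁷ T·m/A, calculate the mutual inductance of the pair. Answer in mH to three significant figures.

The outer solenoid produces a uniform field B₁ = μ₀n₁I₁ across the inner coil,
so the flux linkage is N₂Φ = N₂B₁A₂ = μ₀n₁N₂A₂·I₁, giving M = μ₀n₁N₂A₂.
A₂ = πr² = π(7.910×10^-3 m)² = 1.966×10^-4 m².
M = (4π×10⁻⁷)(3140)(449)(1.966×10^-4) = 3.482×10^-4 H.

M ≈ 0.348 mH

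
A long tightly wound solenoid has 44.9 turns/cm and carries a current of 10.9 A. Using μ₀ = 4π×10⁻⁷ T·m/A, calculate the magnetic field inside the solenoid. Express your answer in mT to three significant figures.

Inside a long solenoid, B = μ₀nI.
B = (4π×10⁻⁷)(4.490×10^3 m⁻¹)(10.9 A) = 6.150×10^-2 T.

B ≈ 61.5 mT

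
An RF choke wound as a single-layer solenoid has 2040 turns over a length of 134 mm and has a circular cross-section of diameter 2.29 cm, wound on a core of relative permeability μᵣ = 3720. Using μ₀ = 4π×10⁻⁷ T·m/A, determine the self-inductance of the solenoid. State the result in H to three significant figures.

L ≈ 59.8 H

A = π(d/2)² = π(1.145×10^-2 m)² = 4.119×10^-4 m².
For a long solenoid, L = μ₀μᵣN²A/ℓ.
L = (4π×10⁻⁷)(3720)(2040)²(4.119×10^-4)/(0.134 m) = 59.8 H.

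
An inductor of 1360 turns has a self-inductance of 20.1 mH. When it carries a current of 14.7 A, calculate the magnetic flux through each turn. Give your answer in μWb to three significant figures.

From L = NΦ_B/I, the flux per turn is Φ_B = LI/N.
Φ_B = (2.010×10^-2 H)(14.7 A)/1360 = 2.173×10^-4 Wb.

Φ_B ≈ 217 μWb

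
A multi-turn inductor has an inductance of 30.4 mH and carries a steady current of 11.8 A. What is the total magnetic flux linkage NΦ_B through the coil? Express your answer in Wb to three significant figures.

From L = NΦ_B/I, the flux linkage is NΦ_B = LI.
NΦ_B = (3.040×10^-2 H)(11.8 A) = 0.3587 Wb.

NΦ_B ≈ 0.359 Wb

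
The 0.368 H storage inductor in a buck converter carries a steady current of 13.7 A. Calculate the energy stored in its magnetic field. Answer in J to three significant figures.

Stored magnetic energy: U = ½LI².
U = ½(0.368 H)(13.7 A)² = 34.53 J.

U ≈ 34.5 J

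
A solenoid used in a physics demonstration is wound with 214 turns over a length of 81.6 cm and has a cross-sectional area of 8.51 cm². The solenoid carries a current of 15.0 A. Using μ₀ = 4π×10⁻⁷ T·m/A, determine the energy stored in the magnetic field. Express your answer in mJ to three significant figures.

A = 8.51 cm² = 8.510×10^-4 m².
L = μ₀N²A/ℓ = (4π×10⁻⁷)(214)²(8.510×10^-4)/(0.816) = 6.002×10^-5 H.
U = ½LI² = ½(6.002×10^-5)(15.0)² = 6.752×10^-3 J.

U ≈ 6.75 mJ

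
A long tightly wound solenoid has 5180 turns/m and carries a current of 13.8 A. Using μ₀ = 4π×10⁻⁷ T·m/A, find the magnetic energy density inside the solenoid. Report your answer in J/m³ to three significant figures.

u ≈ 3210 J/m³

B = μ₀nI = (4π×10⁻⁷)(5.180×10^3)(13.8) = 8.983×10^-2 T.
u = B²/(2μ₀) = (8.983×10^-2)²/(2×4π×10⁻⁷) = 3.211×10^3 J/m³.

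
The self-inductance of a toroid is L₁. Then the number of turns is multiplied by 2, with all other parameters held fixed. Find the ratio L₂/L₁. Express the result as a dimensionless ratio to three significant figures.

For a toroid, L ∝ μᵣN²A/R.
L₂/L₁ = (2)^2 = 4.00.

L₂/L₁ = 4.00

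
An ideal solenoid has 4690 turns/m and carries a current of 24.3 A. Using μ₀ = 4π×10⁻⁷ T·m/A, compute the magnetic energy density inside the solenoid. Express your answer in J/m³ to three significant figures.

u ≈ 8160 J/m³

B = μ₀nI = (4π×10⁻⁷)(4.690×10^3)(24.3) = 0.1432 T.
u = B²/(2μ₀) = (0.1432)²/(2×4π×10⁻⁷) = 8.161×10^3 J/m³.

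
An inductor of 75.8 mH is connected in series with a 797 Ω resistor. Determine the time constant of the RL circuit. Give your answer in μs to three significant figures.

τ = L/R = (7.580×10^-2 H)/(797 Ω) = 9.511×10^-5 s.

τ ≈ 95.1 μs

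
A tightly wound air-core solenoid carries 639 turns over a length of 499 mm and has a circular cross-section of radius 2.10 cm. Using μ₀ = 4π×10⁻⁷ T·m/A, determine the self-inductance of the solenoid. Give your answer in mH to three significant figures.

L ≈ 1.42 mH

A = πr² = π(2.100×10^-2 m)² = 1.385×10^-3 m².
For a long solenoid, L = μ₀N²A/ℓ.
L = (4π×10⁻⁷)(639)²(1.385×10^-3)/(0.499 m) = 1.4246×10^-3 H.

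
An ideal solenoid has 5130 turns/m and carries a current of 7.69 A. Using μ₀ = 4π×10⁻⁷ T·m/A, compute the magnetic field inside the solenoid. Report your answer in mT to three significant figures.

Inside a long solenoid, B = μ₀nI.
B = (4π×10⁻⁷)(5.130×10^3 m⁻¹)(7.69 A) = 4.957×10^-2 T.

B ≈ 49.6 mT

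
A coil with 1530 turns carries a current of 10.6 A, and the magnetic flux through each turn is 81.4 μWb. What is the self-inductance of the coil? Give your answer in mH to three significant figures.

Self-inductance is defined by L = NΦ_B/I (flux linkage over current).
L = (1530)(8.140×10^-5 Wb)/(10.6 A) = 1.1749×10^-2 H.

L ≈ 11.7 mH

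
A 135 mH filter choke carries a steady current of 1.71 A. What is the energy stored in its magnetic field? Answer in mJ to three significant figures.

Stored magnetic energy: U = ½LI².
U = ½(0.135 H)(1.71 A)² = 0.1974 J.

U ≈ 197 mJ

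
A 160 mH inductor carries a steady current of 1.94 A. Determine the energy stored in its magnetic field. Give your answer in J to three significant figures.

Stored magnetic energy: U = ½LI².
U = ½(0.16 H)(1.94 A)² = 0.3011 J.

U ≈ 0.301 J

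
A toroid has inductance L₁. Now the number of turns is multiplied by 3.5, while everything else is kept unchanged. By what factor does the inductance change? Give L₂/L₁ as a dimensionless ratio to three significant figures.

For a toroid, L ∝ μᵣN²A/R.
L₂/L₁ = (3.5)^2 = 12.3.

L₂/L₁ = 12.3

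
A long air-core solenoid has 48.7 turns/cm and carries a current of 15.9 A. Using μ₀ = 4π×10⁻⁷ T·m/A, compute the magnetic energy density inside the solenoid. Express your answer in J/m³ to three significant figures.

B = μ₀nI = (4π×10⁻⁷)(4.870×10^3)(15.9) = 9.731×10^-2 T.
u = B²/(2μ₀) = (9.731×10^-2)²/(2×4π×10⁻⁷) = 3.767×10^3 J/m³.

u ≈ 3770 J/m³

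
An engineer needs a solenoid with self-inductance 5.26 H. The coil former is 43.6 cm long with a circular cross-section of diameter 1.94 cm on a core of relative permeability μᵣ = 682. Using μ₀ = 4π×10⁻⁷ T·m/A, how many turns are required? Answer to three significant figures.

A = π(d/2)² = π(9.700×10^-3 m)² = 2.956×10^-4 m².
From L = μ₀μᵣN²A/ℓ, N = √(Lℓ / (μ₀μᵣA)).
N = √[(5.26)(0.436) / ((4π×10⁻⁷)(682)×2.956×10^-4)] = √(9.053×10^6) ≈ 3008.8.

N ≈ 3010 turns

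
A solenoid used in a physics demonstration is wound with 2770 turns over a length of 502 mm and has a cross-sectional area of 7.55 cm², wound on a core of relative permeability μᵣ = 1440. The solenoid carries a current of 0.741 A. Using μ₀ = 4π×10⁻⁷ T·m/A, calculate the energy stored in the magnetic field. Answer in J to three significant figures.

A = 7.55 cm² = 7.550×10^-4 m².
L = μ₀μᵣN²A/ℓ = (4π×10⁻⁷)(1440)(2770)²(7.550×10^-4)/(0.502) = 20.88 H.
U = ½LI² = ½(20.88)(0.741)² = 5.733 J.

U ≈ 5.73 J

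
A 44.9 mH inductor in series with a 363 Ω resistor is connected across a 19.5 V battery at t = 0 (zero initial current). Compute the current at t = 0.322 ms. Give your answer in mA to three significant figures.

τ = L/R = 4.490×10^-2/363 = 1.237×10^-4 s; final current I_∞ = ε/R = 19.5/363 = 5.372×10^-2 A.
I(t) = I_∞(1 − e^(−t/τ)) with t/τ = 2.603.
I = (5.372×10^-2)(1 − e^(−2.603)) = 4.974×10^-2 A.

I ≈ 49.7 mA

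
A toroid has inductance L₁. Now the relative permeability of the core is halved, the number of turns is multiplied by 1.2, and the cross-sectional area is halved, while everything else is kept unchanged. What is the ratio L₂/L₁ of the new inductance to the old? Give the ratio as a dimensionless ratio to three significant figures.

L₂/L₁ = 0.360

For a toroid, L ∝ μᵣN²A/R.
L₂/L₁ = (0.5) × (1.2)^2 × (0.5) = 0.360.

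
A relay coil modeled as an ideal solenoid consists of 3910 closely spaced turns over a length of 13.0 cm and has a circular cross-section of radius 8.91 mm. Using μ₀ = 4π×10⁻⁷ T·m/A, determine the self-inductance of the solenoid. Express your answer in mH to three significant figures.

L ≈ 36.9 mH

A = πr² = π(8.910×10^-3 m)² = 2.494×10^-4 m².
For a long solenoid, L = μ₀N²A/ℓ.
L = (4π×10⁻⁷)(3910)²(2.494×10^-4)/(0.13 m) = 3.686×10^-2 H.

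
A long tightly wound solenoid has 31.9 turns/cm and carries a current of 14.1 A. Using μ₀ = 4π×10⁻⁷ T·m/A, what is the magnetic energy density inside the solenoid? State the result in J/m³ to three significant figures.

u ≈ 1270 J/m³

B = μ₀nI = (4π×10⁻⁷)(3.190×10^3)(14.1) = 5.652×10^-2 T.
u = B²/(2μ₀) = (5.652×10^-2)²/(2×4π×10⁻⁷) = 1.271×10^3 J/m³.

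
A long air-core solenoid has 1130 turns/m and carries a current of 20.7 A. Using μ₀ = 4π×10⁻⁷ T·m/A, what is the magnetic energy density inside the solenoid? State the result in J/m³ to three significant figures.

u ≈ 344 J/m³

B = μ₀nI = (4π×10⁻⁷)(1.130×10^3)(20.7) = 2.939×10^-2 T.
u = B²/(2μ₀) = (2.939×10^-2)²/(2×4π×10⁻⁷) = 343.8 J/m³.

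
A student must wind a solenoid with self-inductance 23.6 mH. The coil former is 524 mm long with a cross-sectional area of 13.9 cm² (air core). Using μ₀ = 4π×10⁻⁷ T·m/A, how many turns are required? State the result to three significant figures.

N ≈ 2660 turns

A = 13.9 cm² = 1.390×10^-3 m².
From L = μ₀N²A/ℓ, N = √(Lℓ / (μ₀A)).
N = √[(2.360×10^-2)(0.524) / ((4π×10⁻⁷)×1.390×10^-3)] = √(7.080×10^6) ≈ 2660.8.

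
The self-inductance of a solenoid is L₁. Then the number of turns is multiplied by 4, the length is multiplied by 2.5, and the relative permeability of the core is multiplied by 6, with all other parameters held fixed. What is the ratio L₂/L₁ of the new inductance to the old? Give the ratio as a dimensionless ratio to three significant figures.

L₂/L₁ = 38.4

For a solenoid, L ∝ μᵣN²A/ℓ.
L₂/L₁ = (4)^2 × (2.5)^-1 × (6) = 38.4.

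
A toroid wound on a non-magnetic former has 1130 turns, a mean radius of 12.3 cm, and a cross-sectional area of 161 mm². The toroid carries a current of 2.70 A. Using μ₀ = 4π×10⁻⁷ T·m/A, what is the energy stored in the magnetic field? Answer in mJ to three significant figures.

L = μ₀N²A/(2πR) = (4π×10⁻⁷)(1130)²(1.610×10^-4)/(2π×0.123) = 3.343×10^-4 H.
U = ½LI² = ½(3.343×10^-4)(2.70)² = 1.218×10^-3 J.

U ≈ 1.22 mJ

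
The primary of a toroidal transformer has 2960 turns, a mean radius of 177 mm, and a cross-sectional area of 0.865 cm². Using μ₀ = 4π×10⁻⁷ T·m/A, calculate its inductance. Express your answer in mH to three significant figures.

L ≈ 0.856 mH

For a thin toroid, L = μ₀N²A/(2πR).
L = (4π×10⁻⁷)(2960)²(8.650×10^-5) / (2π×0.177 m) = 8.564×10^-4 H.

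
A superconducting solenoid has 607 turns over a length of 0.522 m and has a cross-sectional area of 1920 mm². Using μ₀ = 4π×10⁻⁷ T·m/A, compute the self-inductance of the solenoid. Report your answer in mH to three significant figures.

L ≈ 1.70 mH

A = 1920 mm² = 1.920×10^-3 m².
For a long solenoid, L = μ₀N²A/ℓ.
L = (4π×10⁻⁷)(607)²(1.920×10^-3)/(0.522 m) = 1.703×10^-3 H.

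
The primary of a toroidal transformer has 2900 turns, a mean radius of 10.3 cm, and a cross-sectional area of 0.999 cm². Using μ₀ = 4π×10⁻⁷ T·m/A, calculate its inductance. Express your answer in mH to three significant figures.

L ≈ 1.63 mH

For a thin toroid, L = μ₀N²A/(2πR).
L = (4π×10⁻⁷)(2900)²(9.990×10^-5) / (2π×0.103 m) = 1.631×10^-3 H.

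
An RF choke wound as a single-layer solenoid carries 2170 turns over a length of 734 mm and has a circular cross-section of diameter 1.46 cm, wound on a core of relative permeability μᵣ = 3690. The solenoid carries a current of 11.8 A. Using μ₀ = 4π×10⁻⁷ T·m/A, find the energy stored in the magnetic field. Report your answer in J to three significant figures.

U ≈ 347 J

A = π(d/2)² = π(7.300×10^-3 m)² = 1.674×10^-4 m².
L = μ₀μᵣN²A/ℓ = (4π×10⁻⁷)(3690)(2170)²(1.674×10^-4)/(0.734) = 4.98 H.
U = ½LI² = ½(4.98)(11.8)² = 346.7 J.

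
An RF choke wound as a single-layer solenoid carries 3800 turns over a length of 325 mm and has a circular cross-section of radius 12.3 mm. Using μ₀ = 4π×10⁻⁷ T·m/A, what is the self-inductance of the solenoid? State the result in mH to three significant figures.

L ≈ 26.5 mH

A = πr² = π(1.230×10^-2 m)² = 4.753×10^-4 m².
For a long solenoid, L = μ₀N²A/ℓ.
L = (4π×10⁻⁷)(3800)²(4.753×10^-4)/(0.325 m) = 2.654×10^-2 H.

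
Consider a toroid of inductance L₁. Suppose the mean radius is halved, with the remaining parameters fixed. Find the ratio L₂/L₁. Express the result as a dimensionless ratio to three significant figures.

L₂/L₁ = 2.00

For a toroid, L ∝ μᵣN²A/R.
L₂/L₁ = (0.5)^-1 = 2.00.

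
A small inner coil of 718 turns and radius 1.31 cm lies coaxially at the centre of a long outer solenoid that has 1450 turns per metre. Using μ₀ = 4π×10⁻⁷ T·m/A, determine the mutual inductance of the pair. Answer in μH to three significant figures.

M ≈ 705 μH

The outer solenoid produces a uniform field B₁ = μ₀n₁I₁ across the inner coil,
so the flux linkage is N₂Φ = N₂B₁A₂ = μ₀n₁N₂A₂·I₁, giving M = μ₀n₁N₂A₂.
A₂ = πr² = π(1.310×10^-2 m)² = 5.391×10^-4 m².
M = (4π×10⁻⁷)(1450)(718)(5.391×10^-4) = 7.053×10^-4 H.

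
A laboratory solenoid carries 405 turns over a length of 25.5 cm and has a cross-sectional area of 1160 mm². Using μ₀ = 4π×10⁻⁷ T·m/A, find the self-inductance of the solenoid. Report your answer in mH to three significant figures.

A = 1160 mm² = 1.160×10^-3 m².
For a long solenoid, L = μ₀N²A/ℓ.
L = (4π×10⁻⁷)(405)²(1.160×10^-3)/(0.255 m) = 9.376×10^-4 H.

L ≈ 0.938 mH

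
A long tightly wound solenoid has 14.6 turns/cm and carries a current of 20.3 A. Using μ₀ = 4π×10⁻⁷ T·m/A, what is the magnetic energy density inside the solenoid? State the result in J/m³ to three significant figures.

B = μ₀nI = (4π×10⁻⁷)(1.460×10^3)(20.3) = 3.724×10^-2 T.
u = B²/(2μ₀) = (3.724×10^-2)²/(2×4π×10⁻⁷) = 551.9 J/m³.

u ≈ 552 J/m³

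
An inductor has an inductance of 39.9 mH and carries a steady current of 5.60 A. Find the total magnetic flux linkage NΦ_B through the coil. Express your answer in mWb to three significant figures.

From L = NΦ_B/I, the flux linkage is NΦ_B = LI.
NΦ_B = (3.990×10^-2 H)(5.60 A) = 0.2234 Wb.

NΦ_B ≈ 223 mWb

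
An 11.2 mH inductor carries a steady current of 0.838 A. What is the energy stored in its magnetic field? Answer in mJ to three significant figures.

U ≈ 3.93 mJ

Stored magnetic energy: U = ½LI².
U = ½(1.120×10^-2 H)(0.838 A)² = 3.933×10^-3 J.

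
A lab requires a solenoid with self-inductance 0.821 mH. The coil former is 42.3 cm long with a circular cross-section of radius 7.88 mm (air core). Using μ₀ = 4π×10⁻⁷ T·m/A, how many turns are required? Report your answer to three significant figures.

A = πr² = π(7.880×10^-3 m)² = 1.951×10^-4 m².
From L = μ₀N²A/ℓ, N = √(Lℓ / (μ₀A)).
N = √[(8.210×10^-4)(0.423) / ((4π×10⁻⁷)×1.951×10^-4)] = √(1.417×10^6) ≈ 1190.2.

N ≈ 1190 turns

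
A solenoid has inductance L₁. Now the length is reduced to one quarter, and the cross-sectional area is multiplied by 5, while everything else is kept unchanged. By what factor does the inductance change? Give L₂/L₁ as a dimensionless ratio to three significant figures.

For a solenoid, L ∝ μᵣN²A/ℓ.
L₂/L₁ = (0.25)^-1 × (5) = 20.0.

L₂/L₁ = 20.0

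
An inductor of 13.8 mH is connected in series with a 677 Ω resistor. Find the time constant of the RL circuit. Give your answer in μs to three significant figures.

τ = L/R = (1.380×10^-2 H)/(677 Ω) = 2.038×10^-5 s.

τ ≈ 20.4 μs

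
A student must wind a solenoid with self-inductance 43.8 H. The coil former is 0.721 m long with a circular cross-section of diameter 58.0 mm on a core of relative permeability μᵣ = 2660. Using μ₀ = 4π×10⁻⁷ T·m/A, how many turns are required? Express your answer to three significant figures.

N ≈ 1890 turns

A = π(d/2)² = π(2.900×10^-2 m)² = 2.642×10^-3 m².
From L = μ₀μᵣN²A/ℓ, N = √(Lℓ / (μ₀μᵣA)).
N = √[(43.8)(0.721) / ((4π×10⁻⁷)(2660)×2.642×10^-3)] = √(3.576×10^6) ≈ 1891.0.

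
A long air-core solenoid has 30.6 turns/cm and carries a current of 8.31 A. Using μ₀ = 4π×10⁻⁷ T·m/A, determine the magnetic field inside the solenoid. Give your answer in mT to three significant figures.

Inside a long solenoid, B = μ₀nI.
B = (4π×10⁻⁷)(3.060×10^3 m⁻¹)(8.31 A) = 3.195×10^-2 T.

B ≈ 32.0 mT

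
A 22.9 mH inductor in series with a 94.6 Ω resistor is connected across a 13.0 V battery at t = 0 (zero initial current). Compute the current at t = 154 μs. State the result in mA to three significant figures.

τ = L/R = 2.290×10^-2/94.6 = 2.421×10^-4 s; final current I_∞ = ε/R = 13.0/94.6 = 0.1374 A.
I(t) = I_∞(1 − e^(−t/τ)) with t/τ = 0.636.
I = (0.1374)(1 − e^(−0.636)) = 6.468×10^-2 A.

I ≈ 64.7 mA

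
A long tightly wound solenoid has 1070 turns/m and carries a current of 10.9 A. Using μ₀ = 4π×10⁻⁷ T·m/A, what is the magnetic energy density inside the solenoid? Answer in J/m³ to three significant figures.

u ≈ 85.5 J/m³

B = μ₀nI = (4π×10⁻⁷)(1.070×10^3)(10.9) = 1.466×10^-2 T.
u = B²/(2μ₀) = (1.466×10^-2)²/(2×4π×10⁻⁷) = 85.47 J/m³.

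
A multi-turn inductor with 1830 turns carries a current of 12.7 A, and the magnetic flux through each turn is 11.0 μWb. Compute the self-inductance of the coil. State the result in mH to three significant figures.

L ≈ 1.59 mH

Self-inductance is defined by L = NΦ_B/I (flux linkage over current).
L = (1830)(1.100×10^-5 Wb)/(12.7 A) = 1.585×10^-3 H.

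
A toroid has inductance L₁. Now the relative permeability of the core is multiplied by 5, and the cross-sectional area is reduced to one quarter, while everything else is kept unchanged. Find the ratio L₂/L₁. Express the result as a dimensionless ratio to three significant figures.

For a toroid, L ∝ μᵣN²A/R.
L₂/L₁ = (5) × (0.25) = 1.25.

L₂/L₁ = 1.25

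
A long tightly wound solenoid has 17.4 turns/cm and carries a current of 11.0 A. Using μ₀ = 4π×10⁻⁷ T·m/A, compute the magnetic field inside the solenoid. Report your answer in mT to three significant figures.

B ≈ 24.1 mT

Inside a long solenoid, B = μ₀nI.
B = (4π×10⁻⁷)(1.740×10^3 m⁻¹)(11.0 A) = 2.405×10^-2 T.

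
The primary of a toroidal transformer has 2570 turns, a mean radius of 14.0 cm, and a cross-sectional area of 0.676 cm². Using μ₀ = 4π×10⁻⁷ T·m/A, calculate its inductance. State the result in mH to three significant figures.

For a thin toroid, L = μ₀N²A/(2πR).
L = (4π×10⁻⁷)(2570)²(6.760×10^-5) / (2π×0.14 m) = 6.378×10^-4 H.

L ≈ 0.638 mH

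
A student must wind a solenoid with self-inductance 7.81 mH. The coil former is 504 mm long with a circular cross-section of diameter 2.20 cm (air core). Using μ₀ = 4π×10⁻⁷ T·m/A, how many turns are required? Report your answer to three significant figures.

N ≈ 2870 turns

A = π(d/2)² = π(1.100×10^-2 m)² = 3.801×10^-4 m².
From L = μ₀N²A/ℓ, N = √(Lℓ / (μ₀A)).
N = √[(7.810×10^-3)(0.504) / ((4π×10⁻⁷)×3.801×10^-4)] = √(8.240×10^6) ≈ 2870.6.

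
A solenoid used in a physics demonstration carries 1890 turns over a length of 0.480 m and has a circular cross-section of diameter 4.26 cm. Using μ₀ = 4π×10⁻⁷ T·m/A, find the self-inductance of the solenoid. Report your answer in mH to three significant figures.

L ≈ 13.3 mH

A = π(d/2)² = π(2.130×10^-2 m)² = 1.425×10^-3 m².
For a long solenoid, L = μ₀N²A/ℓ.
L = (4π×10⁻⁷)(1890)²(1.425×10^-3)/(0.48 m) = 1.333×10^-2 H.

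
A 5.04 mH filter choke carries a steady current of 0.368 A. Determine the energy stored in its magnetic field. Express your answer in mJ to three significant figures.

U ≈ 0.341 mJ

Stored magnetic energy: U = ½LI².
U = ½(5.040×10^-3 H)(0.368 A)² = 3.413×10^-4 J.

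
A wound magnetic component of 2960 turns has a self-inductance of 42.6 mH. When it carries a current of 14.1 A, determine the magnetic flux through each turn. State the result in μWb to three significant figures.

Φ_B ≈ 203 μWb

From L = NΦ_B/I, the flux per turn is Φ_B = LI/N.
Φ_B = (4.260×10^-2 H)(14.1 A)/2960 = 2.029×10^-4 Wb.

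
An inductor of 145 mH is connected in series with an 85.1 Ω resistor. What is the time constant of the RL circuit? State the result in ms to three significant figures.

τ = L/R = (0.145 H)/(85.1 Ω) = 1.704×10^-3 s.

τ ≈ 1.70 ms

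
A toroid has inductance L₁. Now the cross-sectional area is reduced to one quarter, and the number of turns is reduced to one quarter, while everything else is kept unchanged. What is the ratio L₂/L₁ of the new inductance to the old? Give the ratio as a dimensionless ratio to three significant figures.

L₂/L₁ = 0.0156

For a toroid, L ∝ μᵣN²A/R.
L₂/L₁ = (0.25) × (0.25)^2 = 0.0156.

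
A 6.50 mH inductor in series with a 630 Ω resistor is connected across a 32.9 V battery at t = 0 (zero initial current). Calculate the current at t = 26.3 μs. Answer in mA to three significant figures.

I ≈ 48.1 mA

τ = L/R = 6.500×10^-3/630 = 1.032×10^-5 s; final current I_∞ = ε/R = 32.9/630 = 5.222×10^-2 A.
I(t) = I_∞(1 − e^(−t/τ)) with t/τ = 2.549.
I = (5.222×10^-2)(1 − e^(−2.549)) = 4.814×10^-2 A.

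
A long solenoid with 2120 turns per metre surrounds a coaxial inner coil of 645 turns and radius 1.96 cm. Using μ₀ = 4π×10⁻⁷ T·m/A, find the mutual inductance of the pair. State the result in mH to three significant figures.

The outer solenoid produces a uniform field B₁ = μ₀n₁I₁ across the inner coil,
so the flux linkage is N₂Φ = N₂B₁A₂ = μ₀n₁N₂A₂·I₁, giving M = μ₀n₁N₂A₂.
A₂ = πr² = π(1.960×10^-2 m)² = 1.207×10^-3 m².
M = (4π×10⁻⁷)(2120)(645)(1.207×10^-3) = 2.074×10^-3 H.

M ≈ 2.07 mH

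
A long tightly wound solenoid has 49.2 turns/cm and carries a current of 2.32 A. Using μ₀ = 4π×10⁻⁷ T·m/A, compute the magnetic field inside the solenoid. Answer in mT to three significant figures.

B ≈ 14.3 mT

Inside a long solenoid, B = μ₀nI.
B = (4π×10⁻⁷)(4.920×10^3 m⁻¹)(2.32 A) = 1.434×10^-2 T.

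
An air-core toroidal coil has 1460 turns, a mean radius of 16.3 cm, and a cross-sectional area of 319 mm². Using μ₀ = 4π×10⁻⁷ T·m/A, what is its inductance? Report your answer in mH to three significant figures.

L ≈ 0.834 mH

For a thin toroid, L = μ₀N²A/(2πR).
L = (4π×10⁻⁷)(1460)²(3.190×10^-4) / (2π×0.163 m) = 8.343×10^-4 H.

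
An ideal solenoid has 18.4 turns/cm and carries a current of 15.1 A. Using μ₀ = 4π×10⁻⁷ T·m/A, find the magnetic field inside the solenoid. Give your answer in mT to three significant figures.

Inside a long solenoid, B = μ₀nI.
B = (4π×10⁻⁷)(1.840×10^3 m⁻¹)(15.1 A) = 3.491×10^-2 T.

B ≈ 34.9 mT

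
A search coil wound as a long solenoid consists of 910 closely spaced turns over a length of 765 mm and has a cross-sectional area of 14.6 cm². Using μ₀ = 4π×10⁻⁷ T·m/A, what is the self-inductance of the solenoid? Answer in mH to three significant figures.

L ≈ 1.99 mH

A = 14.6 cm² = 1.460×10^-3 m².
For a long solenoid, L = μ₀N²A/ℓ.
L = (4π×10⁻⁷)(910)²(1.460×10^-3)/(0.765 m) = 1.986×10^-3 H.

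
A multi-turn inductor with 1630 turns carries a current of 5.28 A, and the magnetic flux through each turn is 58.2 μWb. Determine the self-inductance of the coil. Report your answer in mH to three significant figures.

L ≈ 18.0 mH

Self-inductance is defined by L = NΦ_B/I (flux linkage over current).
L = (1630)(5.820×10^-5 Wb)/(5.28 A) = 1.797×10^-2 H.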